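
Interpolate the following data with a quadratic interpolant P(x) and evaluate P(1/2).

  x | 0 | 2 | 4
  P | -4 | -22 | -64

Using Newton's divided-difference form:
P[0,2] = (-22 - (-4)) / (2 - 0) = -9
P[2,4] = (-64 - (-22)) / (4 - 2) = -21
P[0,2,4] = (-21 - (-9)) / (4 - 0) = -3
P(1/2) = -4 + (-9)·(1/2) + (-3)·(1/2)·(-3/2) = -25/4

-25/4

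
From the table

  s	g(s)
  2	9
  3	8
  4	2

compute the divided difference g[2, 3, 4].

g[2,3] = (8 - 9) / (3 - 2) = -1
g[3,4] = (2 - 8) / (4 - 3) = -6
g[2,3,4] = (-6 - (-1)) / (4 - 2) = -5/2

-5/2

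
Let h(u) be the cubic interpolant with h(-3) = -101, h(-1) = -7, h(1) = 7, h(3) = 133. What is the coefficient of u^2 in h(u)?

2

L_0(u) = (u + 1)(u - 1)(u - 3) / [-48] = -(1/48)u^3 + (1/16)u^2 + (1/48)u - 1/16
L_1(u) = (u + 3)(u - 1)(u - 3) / [16] = (1/16)u^3 - (1/16)u^2 - (9/16)u + 9/16
L_2(u) = (u + 3)(u + 1)(u - 3) / [-16] = -(1/16)u^3 - (1/16)u^2 + (9/16)u + 9/16
L_3(u) = (u + 3)(u + 1)(u - 1) / [48] = (1/48)u^3 + (1/16)u^2 - (1/48)u - 1/16
h(u) = (-101)·L_0 + (-7)·L_1 + 7·L_2 + 133·L_3
Only the coefficient of u^2 is needed; take it from each L_i and combine:
(-101)·(1/16) + (-7)·(-1/16) + 7·(-1/16) + 133·(1/16) = 2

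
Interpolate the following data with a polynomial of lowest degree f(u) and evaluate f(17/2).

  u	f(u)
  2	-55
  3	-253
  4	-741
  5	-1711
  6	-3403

-102399/8

L_0(17/2) = (11/2)·(9/2)·(7/2)·(5/2)/[(-1)·(-2)·(-3)·(-4)] = 1155/128
L_1(17/2) = (13/2)·(9/2)·(7/2)·(5/2)/[(1)·(-1)·(-2)·(-3)] = -1365/32
L_2(17/2) = (13/2)·(11/2)·(7/2)·(5/2)/[(2)·(1)·(-1)·(-2)] = 5005/64
L_3(17/2) = (13/2)·(11/2)·(9/2)·(5/2)/[(3)·(2)·(1)·(-1)] = -2145/32
L_4(17/2) = (13/2)·(11/2)·(9/2)·(7/2)/[(4)·(3)·(2)·(1)] = 3003/128
Sum: (-55)·(1155/128) + (-253)·(-1365/32) + (-741)·(5005/64) + (-1711)·(-2145/32) + (-3403)·(3003/128) = -102399/8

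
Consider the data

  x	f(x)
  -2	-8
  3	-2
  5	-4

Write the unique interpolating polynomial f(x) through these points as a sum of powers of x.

Newton's divided differences:
f[-2,3] = (-2 - (-8)) / (3 - (-2)) = 6/5
f[3,5] = (-4 - (-2)) / (5 - 3) = -1
f[-2,3,5] = (-1 - 6/5) / (5 - (-2)) = -11/35
f(x) = -8 + (6/5)·(x + 2) + (-11/35)·(x + 2)(x - 3)
Expanding: f(x) = -(11/35)x^2 + (53/35)x - 26/7

f(x) = -(11/35)x^2 + (53/35)x - 26/7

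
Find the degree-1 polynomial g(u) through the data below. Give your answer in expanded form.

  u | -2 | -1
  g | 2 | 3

g(u) = u + 4

L_0(u) = (u + 1) / [-1] = -u - 1
L_1(u) = (u + 2) / [1] = u + 2
g(u) = 2·L_0 + 3·L_1
  2·L_0(u) = -2u - 2
  3·L_1(u) = 3u + 6
Adding term by term: u + 4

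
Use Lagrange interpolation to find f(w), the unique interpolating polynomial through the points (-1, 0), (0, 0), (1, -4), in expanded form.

f(w) = -2w^2 - 2w

Build the Lagrange basis polynomials:
L_0(w) = w(w - 1) / [2] = (1/2)w^2 - (1/2)w
L_1(w) = (w + 1)(w - 1) / [-1] = -w^2 + 1
L_2(w) = (w + 1)w / [2] = (1/2)w^2 + (1/2)w
f(w) = 0·L_0 + 0·L_1 + (-4)·L_2
  0·L_0(w) = 0
  0·L_1(w) = 0
  (-4)·L_2(w) = -2w^2 - 2w
Adding term by term: -2w^2 - 2w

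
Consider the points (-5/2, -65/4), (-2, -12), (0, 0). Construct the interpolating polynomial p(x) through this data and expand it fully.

Newton's divided differences:
p[-5/2,-2] = (-12 - (-65/4)) / (-2 - (-5/2)) = 17/2
p[-2,0] = (0 - (-12)) / (0 - (-2)) = 6
p[-5/2,-2,0] = (6 - 17/2) / (0 - (-5/2)) = -1
p(x) = -65/4 + (17/2)·(x + 5/2) + (-1)·(x + 5/2)(x + 2)
Expanding: p(x) = -x^2 + 4x

p(x) = -x^2 + 4x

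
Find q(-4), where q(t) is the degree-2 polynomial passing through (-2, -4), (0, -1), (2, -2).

-11

Using Newton's divided-difference form:
q[-2,0] = (-1 - (-4)) / (0 - (-2)) = 3/2
q[0,2] = (-2 - (-1)) / (2 - 0) = -1/2
q[-2,0,2] = (-1/2 - 3/2) / (2 - (-2)) = -1/2
q(-4) = -4 + (3/2)·(-2) + (-1/2)·(-2)·(-4) = -11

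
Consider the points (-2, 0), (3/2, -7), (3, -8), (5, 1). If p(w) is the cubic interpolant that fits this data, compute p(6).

Evaluate each Lagrange basis at w = 6:
L_0(6) = (9/2)·(3)·(1)/[(-7/2)·(-5)·(-7)] = -27/245
L_1(6) = (8)·(3)·(1)/[(7/2)·(-3/2)·(-7/2)] = 64/49
L_2(6) = (8)·(9/2)·(1)/[(5)·(3/2)·(-2)] = -12/5
L_3(6) = (8)·(9/2)·(3)/[(7)·(7/2)·(2)] = 108/49
Sum: 0 + (-7)·(64/49) + (-8)·(-12/5) + 1·(108/49) = 3004/245

3004/245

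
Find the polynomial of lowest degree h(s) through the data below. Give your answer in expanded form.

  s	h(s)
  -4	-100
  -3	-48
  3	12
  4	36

h(s) = s^3 - 2s^2 + s

Build the Lagrange basis polynomials:
L_0(s) = (s + 3)(s - 3)(s - 4) / [-56] = -(1/56)s^3 + (1/14)s^2 + (9/56)s - 9/14
L_1(s) = (s + 4)(s - 3)(s - 4) / [42] = (1/42)s^3 - (1/14)s^2 - (8/21)s + 8/7
L_2(s) = (s + 4)(s + 3)(s - 4) / [-42] = -(1/42)s^3 - (1/14)s^2 + (8/21)s + 8/7
L_3(s) = (s + 4)(s + 3)(s - 3) / [56] = (1/56)s^3 + (1/14)s^2 - (9/56)s - 9/14
h(s) = (-100)·L_0 + (-48)·L_1 + 12·L_2 + 36·L_3
  (-100)·L_0(s) = (25/14)s^3 - (50/7)s^2 - (225/14)s + 450/7
  (-48)·L_1(s) = -(8/7)s^3 + (24/7)s^2 + (128/7)s - 384/7
  12·L_2(s) = -(2/7)s^3 - (6/7)s^2 + (32/7)s + 96/7
  36·L_3(s) = (9/14)s^3 + (18/7)s^2 - (81/14)s - 162/7
Adding term by term: s^3 - 2s^2 + s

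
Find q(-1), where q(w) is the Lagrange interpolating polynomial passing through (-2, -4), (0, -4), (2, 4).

Evaluate each Lagrange basis at w = -1:
L_0(-1) = (-1)·(-3)/[(-2)·(-4)] = 3/8
L_1(-1) = (1)·(-3)/[(2)·(-2)] = 3/4
L_2(-1) = (1)·(-1)/[(4)·(2)] = -1/8
Sum: (-4)·(3/8) + (-4)·(3/4) + 4·(-1/8) = -5

-5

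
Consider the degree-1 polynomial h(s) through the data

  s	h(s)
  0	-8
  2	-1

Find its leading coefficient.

L_0(s) = (s - 2) / [-2] = -(1/2)s + 1
L_1(s) = s / [2] = (1/2)s
h(s) = (-8)·L_0 + (-1)·L_1
Only the coefficient of s is needed; take it from each L_i and combine:
(-8)·(-1/2) + (-1)·(1/2) = 7/2

7/2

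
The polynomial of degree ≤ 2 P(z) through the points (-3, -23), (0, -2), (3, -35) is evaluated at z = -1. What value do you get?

-3

Evaluate each Lagrange basis at z = -1:
L_0(-1) = (-1)·(-4)/[(-3)·(-6)] = 2/9
L_1(-1) = (2)·(-4)/[(3)·(-3)] = 8/9
L_2(-1) = (2)·(-1)/[(6)·(3)] = -1/9
Sum: (-23)·(2/9) + (-2)·(8/9) + (-35)·(-1/9) = -3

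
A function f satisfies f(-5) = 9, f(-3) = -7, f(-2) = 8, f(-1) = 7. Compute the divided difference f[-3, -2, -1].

f[-3,-2] = (8 - (-7)) / (-2 - (-3)) = 15
f[-2,-1] = (7 - 8) / (-1 - (-2)) = -1
f[-3,-2,-1] = (-1 - 15) / (-1 - (-3)) = -8

-8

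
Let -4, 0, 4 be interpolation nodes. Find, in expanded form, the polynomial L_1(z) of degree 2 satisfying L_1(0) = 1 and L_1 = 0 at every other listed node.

L_1(z) = (z + 4)(z - 4) / [(4)·(-4)]
       = (z^2 - 16) / (-16)

L_1(z) = -(1/16)z^2 + 1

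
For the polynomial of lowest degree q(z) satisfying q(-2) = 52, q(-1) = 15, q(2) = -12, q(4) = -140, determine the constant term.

4

L_0(z) = (z + 1)(z - 2)(z - 4) / [-24] = -(1/24)z^3 + (5/24)z^2 - (1/12)z - 1/3
L_1(z) = (z + 2)(z - 2)(z - 4) / [15] = (1/15)z^3 - (4/15)z^2 - (4/15)z + 16/15
L_2(z) = (z + 2)(z + 1)(z - 4) / [-24] = -(1/24)z^3 + (1/24)z^2 + (5/12)z + 1/3
L_3(z) = (z + 2)(z + 1)(z - 2) / [60] = (1/60)z^3 + (1/60)z^2 - (1/15)z - 1/15
q(z) = 52·L_0 + 15·L_1 + (-12)·L_2 + (-140)·L_3
Only the constant term is needed; take it from each L_i and combine:
52·(-1/3) + 15·(16/15) + (-12)·(1/3) + (-140)·(-1/15) = 4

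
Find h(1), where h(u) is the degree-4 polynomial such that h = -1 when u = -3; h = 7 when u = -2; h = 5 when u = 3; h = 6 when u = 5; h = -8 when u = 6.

Using Newton's divided-difference form:
h[-3,-2] = (7 - (-1)) / (-2 - (-3)) = 8
h[-2,3] = (5 - 7) / (3 - (-2)) = -2/5
h[3,5] = (6 - 5) / (5 - 3) = 1/2
h[5,6] = (-8 - 6) / (6 - 5) = -14
h[-3,-2,3] = (-2/5 - 8) / (3 - (-3)) = -7/5
h[-2,3,5] = (1/2 - (-2/5)) / (5 - (-2)) = 9/70
h[3,5,6] = (-14 - 1/2) / (6 - 3) = -29/6
h[-3,-2,3,5] = (9/70 - (-7/5)) / (5 - (-3)) = 107/560
h[-2,3,5,6] = (-29/6 - 9/70) / (6 - (-2)) = -521/840
h[-3,-2,3,5,6] = (-521/840 - 107/560) / (6 - (-3)) = -1363/15120
h(1) = -1 + 8·(4) + (-7/5)·(4)·(3) + (107/560)·(4)·(3)·(-2) + (-1363/15120)·(4)·(3)·(-2)·(-4) = 121/126

121/126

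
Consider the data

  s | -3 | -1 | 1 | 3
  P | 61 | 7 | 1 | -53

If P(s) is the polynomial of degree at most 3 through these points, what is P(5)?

Using Newton's divided-difference form:
P[-3,-1] = (7 - 61) / (-1 - (-3)) = -27
P[-1,1] = (1 - 7) / (1 - (-1)) = -3
P[1,3] = (-53 - 1) / (3 - 1) = -27
P[-3,-1,1] = (-3 - (-27)) / (1 - (-3)) = 6
P[-1,1,3] = (-27 - (-3)) / (3 - (-1)) = -6
P[-3,-1,1,3] = (-6 - 6) / (3 - (-3)) = -2
P(5) = 61 + (-27)·(8) + 6·(8)·(6) + (-2)·(8)·(6)·(4) = -251

-251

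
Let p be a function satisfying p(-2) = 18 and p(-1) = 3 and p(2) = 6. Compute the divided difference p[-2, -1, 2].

p[-2,-1] = (3 - 18) / (-1 - (-2)) = -15
p[-1,2] = (6 - 3) / (2 - (-1)) = 1
p[-2,-1,2] = (1 - (-15)) / (2 - (-2)) = 4

4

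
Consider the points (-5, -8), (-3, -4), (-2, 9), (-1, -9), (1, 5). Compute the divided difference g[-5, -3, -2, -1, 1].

43/24

g[-5,-3] = (-4 - (-8)) / (-3 - (-5)) = 2
g[-3,-2] = (9 - (-4)) / (-2 - (-3)) = 13
g[-2,-1] = (-9 - 9) / (-1 - (-2)) = -18
g[-1,1] = (5 - (-9)) / (1 - (-1)) = 7
g[-5,-3,-2] = (13 - 2) / (-2 - (-5)) = 11/3
g[-3,-2,-1] = (-18 - 13) / (-1 - (-3)) = -31/2
g[-2,-1,1] = (7 - (-18)) / (1 - (-2)) = 25/3
g[-5,-3,-2,-1] = (-31/2 - 11/3) / (-1 - (-5)) = -115/24
g[-3,-2,-1,1] = (25/3 - (-31/2)) / (1 - (-3)) = 143/24
g[-5,-3,-2,-1,1] = (143/24 - (-115/24)) / (1 - (-5)) = 43/24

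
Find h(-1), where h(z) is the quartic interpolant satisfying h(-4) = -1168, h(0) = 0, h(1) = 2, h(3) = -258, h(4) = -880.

L_0(-1) = (-1)·(-2)·(-4)·(-5)/[(-4)·(-5)·(-7)·(-8)] = 1/28
L_1(-1) = (3)·(-2)·(-4)·(-5)/[(4)·(-1)·(-3)·(-4)] = 5/2
L_2(-1) = (3)·(-1)·(-4)·(-5)/[(5)·(1)·(-2)·(-3)] = -2
L_3(-1) = (3)·(-1)·(-2)·(-5)/[(7)·(3)·(2)·(-1)] = 5/7
L_4(-1) = (3)·(-1)·(-2)·(-4)/[(8)·(4)·(3)·(1)] = -1/4
Sum: (-1168)·(1/28) + 0 + 2·(-2) + (-258)·(5/7) + (-880)·(-1/4) = -10

-10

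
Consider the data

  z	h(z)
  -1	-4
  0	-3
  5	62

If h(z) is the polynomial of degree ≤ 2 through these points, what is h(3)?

24

Using Newton's divided-difference form:
h[-1,0] = (-3 - (-4)) / (0 - (-1)) = 1
h[0,5] = (62 - (-3)) / (5 - 0) = 13
h[-1,0,5] = (13 - 1) / (5 - (-1)) = 2
h(3) = -4 + 1·(4) + 2·(4)·(3) = 24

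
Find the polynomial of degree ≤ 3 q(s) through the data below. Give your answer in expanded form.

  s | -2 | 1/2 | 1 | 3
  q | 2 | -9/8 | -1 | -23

q(s) = -s^3 + 2s - 2

Newton's divided differences:
q[-2,1/2] = (-9/8 - 2) / (1/2 - (-2)) = -5/4
q[1/2,1] = (-1 - (-9/8)) / (1 - 1/2) = 1/4
q[1,3] = (-23 - (-1)) / (3 - 1) = -11
q[-2,1/2,1] = (1/4 - (-5/4)) / (1 - (-2)) = 1/2
q[1/2,1,3] = (-11 - 1/4) / (3 - 1/2) = -9/2
q[-2,1/2,1,3] = (-9/2 - 1/2) / (3 - (-2)) = -1
q(s) = 2 + (-5/4)·(s + 2) + (1/2)·(s + 2)(s - 1/2) + (-1)·(s + 2)(s - 1/2)(s - 1)
Expanding: q(s) = -s^3 + 2s - 2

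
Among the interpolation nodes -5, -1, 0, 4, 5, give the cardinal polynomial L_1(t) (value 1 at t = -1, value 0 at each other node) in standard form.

L_1(t) = -(1/120)t^4 + (1/30)t^3 + (5/24)t^2 - (5/6)t

L_1(t) = (t + 5)t(t - 4)(t - 5) / [(4)·(-1)·(-5)·(-6)]
       = (t^4 - 4t^3 - 25t^2 + 100t) / (-120)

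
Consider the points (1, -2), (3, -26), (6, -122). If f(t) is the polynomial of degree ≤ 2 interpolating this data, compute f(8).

Evaluate each Lagrange basis at t = 8:
L_0(8) = (5)·(2)/[(-2)·(-5)] = 1
L_1(8) = (7)·(2)/[(2)·(-3)] = -7/3
L_2(8) = (7)·(5)/[(5)·(3)] = 7/3
Sum: (-2)·(1) + (-26)·(-7/3) + (-122)·(7/3) = -226

-226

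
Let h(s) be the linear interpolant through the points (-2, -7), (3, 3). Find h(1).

Evaluate each Lagrange basis at s = 1:
L_0(1) = (-2)/[(-5)] = 2/5
L_1(1) = (3)/[(5)] = 3/5
Sum: (-7)·(2/5) + 3·(3/5) = -1

-1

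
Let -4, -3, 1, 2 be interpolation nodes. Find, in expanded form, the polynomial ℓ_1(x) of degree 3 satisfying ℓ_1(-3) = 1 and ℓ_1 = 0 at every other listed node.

ℓ_1(x) = (1/20)x^3 + (1/20)x^2 - (1/2)x + 2/5

ℓ_1(x) = (x + 4)(x - 1)(x - 2) / [(1)·(-4)·(-5)]
       = (x^3 + x^2 - 10x + 8) / (20)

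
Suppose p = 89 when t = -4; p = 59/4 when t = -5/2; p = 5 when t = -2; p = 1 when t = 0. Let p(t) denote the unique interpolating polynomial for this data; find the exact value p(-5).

191

Evaluate each Lagrange basis at t = -5:
L_0(-5) = (-5/2)·(-3)·(-5)/[(-3/2)·(-2)·(-4)] = 25/8
L_1(-5) = (-1)·(-3)·(-5)/[(3/2)·(-1/2)·(-5/2)] = -8
L_2(-5) = (-1)·(-5/2)·(-5)/[(2)·(1/2)·(-2)] = 25/4
L_3(-5) = (-1)·(-5/2)·(-3)/[(4)·(5/2)·(2)] = -3/8
Sum: 89·(25/8) + 59/4·(-8) + 5·(25/4) + 1·(-3/8) = 191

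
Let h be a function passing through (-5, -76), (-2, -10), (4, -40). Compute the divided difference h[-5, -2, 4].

h[-5,-2] = (-10 - (-76)) / (-2 - (-5)) = 22
h[-2,4] = (-40 - (-10)) / (4 - (-2)) = -5
h[-5,-2,4] = (-5 - 22) / (4 - (-5)) = -3

-3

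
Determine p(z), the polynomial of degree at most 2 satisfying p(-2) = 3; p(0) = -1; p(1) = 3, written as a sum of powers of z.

p(z) = 2z^2 + 2z - 1

L_0(z) = z(z - 1) / [6] = (1/6)z^2 - (1/6)z
L_1(z) = (z + 2)(z - 1) / [-2] = -(1/2)z^2 - (1/2)z + 1
L_2(z) = (z + 2)z / [3] = (1/3)z^2 + (2/3)z
p(z) = 3·L_0 + (-1)·L_1 + 3·L_2
  3·L_0(z) = (1/2)z^2 - (1/2)z
  (-1)·L_1(z) = (1/2)z^2 + (1/2)z - 1
  3·L_2(z) = z^2 + 2z
Adding term by term: 2z^2 + 2z - 1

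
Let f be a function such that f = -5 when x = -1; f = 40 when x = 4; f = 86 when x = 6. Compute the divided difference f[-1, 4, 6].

2

f[-1,4] = (40 - (-5)) / (4 - (-1)) = 9
f[4,6] = (86 - 40) / (6 - 4) = 23
f[-1,4,6] = (23 - 9) / (6 - (-1)) = 2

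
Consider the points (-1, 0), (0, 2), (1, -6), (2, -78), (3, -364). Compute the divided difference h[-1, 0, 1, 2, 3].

-4

h[-1,0] = (2 - 0) / (0 - (-1)) = 2
h[0,1] = (-6 - 2) / (1 - 0) = -8
h[1,2] = (-78 - (-6)) / (2 - 1) = -72
h[2,3] = (-364 - (-78)) / (3 - 2) = -286
h[-1,0,1] = (-8 - 2) / (1 - (-1)) = -5
h[0,1,2] = (-72 - (-8)) / (2 - 0) = -32
h[1,2,3] = (-286 - (-72)) / (3 - 1) = -107
h[-1,0,1,2] = (-32 - (-5)) / (2 - (-1)) = -9
h[0,1,2,3] = (-107 - (-32)) / (3 - 0) = -25
h[-1,0,1,2,3] = (-25 - (-9)) / (3 - (-1)) = -4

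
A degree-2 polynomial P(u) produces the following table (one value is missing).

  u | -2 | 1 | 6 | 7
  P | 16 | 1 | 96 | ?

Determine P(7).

The 3 known values determine P uniquely (degree ≤ 2).
L_0(7) = (6)·(1)/[(-3)·(-8)] = 1/4
L_1(7) = (9)·(1)/[(3)·(-5)] = -3/5
L_2(7) = (9)·(6)/[(8)·(5)] = 27/20
Sum: 16·(1/4) + 1·(-3/5) + 96·(27/20) = 133

133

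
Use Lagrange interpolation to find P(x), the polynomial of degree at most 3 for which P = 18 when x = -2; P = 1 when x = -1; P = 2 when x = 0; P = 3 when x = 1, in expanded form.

P(x) = -3x^3 + 4x + 2

Build the Lagrange basis polynomials:
L_0(x) = (x + 1)x(x - 1) / [-6] = -(1/6)x^3 + (1/6)x
L_1(x) = (x + 2)x(x - 1) / [2] = (1/2)x^3 + (1/2)x^2 - x
L_2(x) = (x + 2)(x + 1)(x - 1) / [-2] = -(1/2)x^3 - x^2 + (1/2)x + 1
L_3(x) = (x + 2)(x + 1)x / [6] = (1/6)x^3 + (1/2)x^2 + (1/3)x
P(x) = 18·L_0 + 1·L_1 + 2·L_2 + 3·L_3
  18·L_0(x) = -3x^3 + 3x
  1·L_1(x) = (1/2)x^3 + (1/2)x^2 - x
  2·L_2(x) = -x^3 - 2x^2 + x + 2
  3·L_3(x) = (1/2)x^3 + (3/2)x^2 + x
Adding term by term: -3x^3 + 4x + 2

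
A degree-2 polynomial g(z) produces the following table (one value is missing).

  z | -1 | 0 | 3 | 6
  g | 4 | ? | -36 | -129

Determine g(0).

The 3 known values determine g uniquely (degree ≤ 2).
Evaluate each Lagrange basis at z = 0:
L_0(0) = (-3)·(-6)/[(-4)·(-7)] = 9/14
L_1(0) = (1)·(-6)/[(4)·(-3)] = 1/2
L_2(0) = (1)·(-3)/[(7)·(3)] = -1/7
Sum: 4·(9/14) + (-36)·(1/2) + (-129)·(-1/7) = 3

3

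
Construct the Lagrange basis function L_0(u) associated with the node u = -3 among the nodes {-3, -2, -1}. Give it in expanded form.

L_0(u) = (u + 2)(u + 1) / [(-1)·(-2)]
       = (u^2 + 3u + 2) / (2)

L_0(u) = (1/2)u^2 + (3/2)u + 1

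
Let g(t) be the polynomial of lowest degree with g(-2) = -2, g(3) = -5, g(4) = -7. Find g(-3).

Using Newton's divided-difference form:
g[-2,3] = (-5 - (-2)) / (3 - (-2)) = -3/5
g[3,4] = (-7 - (-5)) / (4 - 3) = -2
g[-2,3,4] = (-2 - (-3/5)) / (4 - (-2)) = -7/30
g(-3) = -2 + (-3/5)·(-1) + (-7/30)·(-1)·(-6) = -14/5

-14/5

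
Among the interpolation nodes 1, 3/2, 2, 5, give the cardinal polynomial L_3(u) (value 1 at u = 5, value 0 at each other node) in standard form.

L_3(u) = (1/42)u^3 - (3/28)u^2 + (13/84)u - 1/14

L_3(u) = (u - 1)(u - 3/2)(u - 2) / [(4)·(7/2)·(3)]
       = (u^3 - (9/2)u^2 + (13/2)u - 3) / (42)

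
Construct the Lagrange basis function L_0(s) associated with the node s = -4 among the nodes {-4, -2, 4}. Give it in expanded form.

L_0(s) = (1/16)s^2 - (1/8)s - 1/2

L_0(s) = (s + 2)(s - 4) / [(-2)·(-8)]
       = (s^2 - 2s - 8) / (16)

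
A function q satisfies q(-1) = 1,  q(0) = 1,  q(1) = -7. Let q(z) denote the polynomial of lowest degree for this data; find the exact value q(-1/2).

2

L_0(-1/2) = (-1/2)·(-3/2)/[(-1)·(-2)] = 3/8
L_1(-1/2) = (1/2)·(-3/2)/[(1)·(-1)] = 3/4
L_2(-1/2) = (1/2)·(-1/2)/[(2)·(1)] = -1/8
Sum: 1·(3/8) + 1·(3/4) + (-7)·(-1/8) = 2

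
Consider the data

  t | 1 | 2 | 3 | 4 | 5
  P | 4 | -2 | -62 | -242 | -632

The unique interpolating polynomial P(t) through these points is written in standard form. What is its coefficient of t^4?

-1

The leading coefficient equals the top divided difference P[1,2,3,4,5].
P[1,2] = (-2 - 4) / (2 - 1) = -6
P[2,3] = (-62 - (-2)) / (3 - 2) = -60
P[3,4] = (-242 - (-62)) / (4 - 3) = -180
P[4,5] = (-632 - (-242)) / (5 - 4) = -390
P[1,2,3] = (-60 - (-6)) / (3 - 1) = -27
P[2,3,4] = (-180 - (-60)) / (4 - 2) = -60
P[3,4,5] = (-390 - (-180)) / (5 - 3) = -105
P[1,2,3,4] = (-60 - (-27)) / (4 - 1) = -11
P[2,3,4,5] = (-105 - (-60)) / (5 - 2) = -15
P[1,2,3,4,5] = (-15 - (-11)) / (5 - 1) = -1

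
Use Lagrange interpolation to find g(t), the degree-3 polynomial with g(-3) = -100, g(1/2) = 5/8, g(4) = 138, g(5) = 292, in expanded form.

g(t) = 3t^3 - 3t^2 - 2t + 2

Build the Lagrange basis polynomials:
L_0(t) = (t - 1/2)(t - 4)(t - 5) / [-196] = -(1/196)t^3 + (19/392)t^2 - (1/8)t + 5/98
L_1(t) = (t + 3)(t - 4)(t - 5) / [441/8] = (8/441)t^3 - (16/147)t^2 - (8/63)t + 160/147
L_2(t) = (t + 3)(t - 1/2)(t - 5) / [-49/2] = -(2/49)t^3 + (5/49)t^2 + (4/7)t - 15/49
L_3(t) = (t + 3)(t - 1/2)(t - 4) / [36] = (1/36)t^3 - (1/24)t^2 - (23/72)t + 1/6
g(t) = (-100)·L_0 + (5/8)·L_1 + 138·L_2 + 292·L_3
  (-100)·L_0(t) = (25/49)t^3 - (475/98)t^2 + (25/2)t - 250/49
  (5/8)·L_1(t) = (5/441)t^3 - (10/147)t^2 - (5/63)t + 100/147
  138·L_2(t) = -(276/49)t^3 + (690/49)t^2 + (552/7)t - 2070/49
  292·L_3(t) = (73/9)t^3 - (73/6)t^2 - (1679/18)t + 146/3
Adding term by term: 3t^3 - 3t^2 - 2t + 2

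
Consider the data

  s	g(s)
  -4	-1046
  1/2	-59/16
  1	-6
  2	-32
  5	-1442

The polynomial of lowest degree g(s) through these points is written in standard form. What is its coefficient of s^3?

Build the Lagrange basis polynomials:
L_0(s) = (s - 1/2)(s - 1)(s - 2)(s - 5) / [1215] = (1/1215)s^4 - (17/2430)s^3 + (7/405)s^2 - (37/2430)s + 1/243
L_1(s) = (s + 4)(s - 1)(s - 2)(s - 5) / [-243/16] = -(16/243)s^4 + (64/243)s^3 + (80/81)s^2 - (928/243)s + 640/243
L_2(s) = (s + 4)(s - 1/2)(s - 2)(s - 5) / [10] = (1/10)s^4 - (7/20)s^3 - (33/20)s^2 + (49/10)s - 2
L_3(s) = (s + 4)(s - 1/2)(s - 1)(s - 5) / [-27] = -(1/27)s^4 + (5/54)s^3 + (2/3)s^2 - (59/54)s + 10/27
L_4(s) = (s + 4)(s - 1/2)(s - 1)(s - 2) / [486] = (1/486)s^4 + (1/972)s^3 - (7/324)s^2 + (13/486)s - 2/243
g(s) = (-1046)·L_0 + (-59/16)·L_1 + (-6)·L_2 + (-32)·L_3 + (-1442)·L_4
Only the coefficient of s^3 is needed; take it from each L_i and combine:
(-1046)·(-17/2430) + (-59/16)·(64/243) + (-6)·(-7/20) + (-32)·(5/54) + (-1442)·(1/972) = 4

4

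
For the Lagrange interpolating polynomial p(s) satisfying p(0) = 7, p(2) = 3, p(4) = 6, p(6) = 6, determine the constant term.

Build the Lagrange basis polynomials:
L_0(s) = (s - 2)(s - 4)(s - 6) / [-48] = -(1/48)s^3 + (1/4)s^2 - (11/12)s + 1
L_1(s) = s(s - 4)(s - 6) / [16] = (1/16)s^3 - (5/8)s^2 + (3/2)s
L_2(s) = s(s - 2)(s - 6) / [-16] = -(1/16)s^3 + (1/2)s^2 - (3/4)s
L_3(s) = s(s - 2)(s - 4) / [48] = (1/48)s^3 - (1/8)s^2 + (1/6)s
p(s) = 7·L_0 + 3·L_1 + 6·L_2 + 6·L_3
Only the constant term is needed; take it from each L_i and combine:
7·(1) + 3·(0) + 6·(0) + 6·(0) = 7

7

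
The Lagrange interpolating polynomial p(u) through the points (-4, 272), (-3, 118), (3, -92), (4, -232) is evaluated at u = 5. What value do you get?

-466

Evaluate each Lagrange basis at u = 5:
L_0(5) = (8)·(2)·(1)/[(-1)·(-7)·(-8)] = -2/7
L_1(5) = (9)·(2)·(1)/[(1)·(-6)·(-7)] = 3/7
L_2(5) = (9)·(8)·(1)/[(7)·(6)·(-1)] = -12/7
L_3(5) = (9)·(8)·(2)/[(8)·(7)·(1)] = 18/7
Sum: 272·(-2/7) + 118·(3/7) + (-92)·(-12/7) + (-232)·(18/7) = -466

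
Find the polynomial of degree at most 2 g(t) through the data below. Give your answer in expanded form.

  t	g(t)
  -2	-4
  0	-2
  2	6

Build the Lagrange basis polynomials:
L_0(t) = t(t - 2) / [8] = (1/8)t^2 - (1/4)t
L_1(t) = (t + 2)(t - 2) / [-4] = -(1/4)t^2 + 1
L_2(t) = (t + 2)t / [8] = (1/8)t^2 + (1/4)t
g(t) = (-4)·L_0 + (-2)·L_1 + 6·L_2
  (-4)·L_0(t) = -(1/2)t^2 + t
  (-2)·L_1(t) = (1/2)t^2 - 2
  6·L_2(t) = (3/4)t^2 + (3/2)t
Adding term by term: (3/4)t^2 + (5/2)t - 2

g(t) = (3/4)t^2 + (5/2)t - 2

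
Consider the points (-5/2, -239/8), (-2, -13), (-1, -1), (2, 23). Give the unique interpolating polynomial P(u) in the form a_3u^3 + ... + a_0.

Newton's divided differences:
P[-5/2,-2] = (-13 - (-239/8)) / (-2 - (-5/2)) = 135/4
P[-2,-1] = (-1 - (-13)) / (-1 - (-2)) = 12
P[-1,2] = (23 - (-1)) / (2 - (-1)) = 8
P[-5/2,-2,-1] = (12 - 135/4) / (-1 - (-5/2)) = -29/2
P[-2,-1,2] = (8 - 12) / (2 - (-2)) = -1
P[-5/2,-2,-1,2] = (-1 - (-29/2)) / (2 - (-5/2)) = 3
P(u) = -239/8 + (135/4)·(u + 5/2) + (-29/2)·(u + 5/2)(u + 2) + 3·(u + 5/2)(u + 2)(u + 1)
Expanding: P(u) = 3u^3 + 2u^2 - 3u - 3

P(u) = 3u^3 + 2u^2 - 3u - 3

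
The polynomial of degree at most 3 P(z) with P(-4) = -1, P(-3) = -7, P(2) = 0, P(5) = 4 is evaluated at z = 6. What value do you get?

1/3

Using Newton's divided-difference form:
P[-4,-3] = (-7 - (-1)) / (-3 - (-4)) = -6
P[-3,2] = (0 - (-7)) / (2 - (-3)) = 7/5
P[2,5] = (4 - 0) / (5 - 2) = 4/3
P[-4,-3,2] = (7/5 - (-6)) / (2 - (-4)) = 37/30
P[-3,2,5] = (4/3 - 7/5) / (5 - (-3)) = -1/120
P[-4,-3,2,5] = (-1/120 - 37/30) / (5 - (-4)) = -149/1080
P(6) = -1 + (-6)·(10) + (37/30)·(10)·(9) + (-149/1080)·(10)·(9)·(4) = 1/3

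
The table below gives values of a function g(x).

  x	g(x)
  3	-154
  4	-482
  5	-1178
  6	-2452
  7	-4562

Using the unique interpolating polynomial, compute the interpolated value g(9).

-12562

Evaluate each Lagrange basis at x = 9:
L_0(9) = (5)·(4)·(3)·(2)/[(-1)·(-2)·(-3)·(-4)] = 5
L_1(9) = (6)·(4)·(3)·(2)/[(1)·(-1)·(-2)·(-3)] = -24
L_2(9) = (6)·(5)·(3)·(2)/[(2)·(1)·(-1)·(-2)] = 45
L_3(9) = (6)·(5)·(4)·(2)/[(3)·(2)·(1)·(-1)] = -40
L_4(9) = (6)·(5)·(4)·(3)/[(4)·(3)·(2)·(1)] = 15
Sum: (-154)·(5) + (-482)·(-24) + (-1178)·(45) + (-2452)·(-40) + (-4562)·(15) = -12562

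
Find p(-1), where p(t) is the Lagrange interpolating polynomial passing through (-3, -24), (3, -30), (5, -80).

-2

Evaluate each Lagrange basis at t = -1:
L_0(-1) = (-4)·(-6)/[(-6)·(-8)] = 1/2
L_1(-1) = (2)·(-6)/[(6)·(-2)] = 1
L_2(-1) = (2)·(-4)/[(8)·(2)] = -1/2
Sum: (-24)·(1/2) + (-30)·(1) + (-80)·(-1/2) = -2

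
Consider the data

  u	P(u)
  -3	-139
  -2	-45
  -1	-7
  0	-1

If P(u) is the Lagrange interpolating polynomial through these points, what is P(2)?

L_0(2) = (4)·(3)·(2)/[(-1)·(-2)·(-3)] = -4
L_1(2) = (5)·(3)·(2)/[(1)·(-1)·(-2)] = 15
L_2(2) = (5)·(4)·(2)/[(2)·(1)·(-1)] = -20
L_3(2) = (5)·(4)·(3)/[(3)·(2)·(1)] = 10
Sum: (-139)·(-4) + (-45)·(15) + (-7)·(-20) + (-1)·(10) = 11

11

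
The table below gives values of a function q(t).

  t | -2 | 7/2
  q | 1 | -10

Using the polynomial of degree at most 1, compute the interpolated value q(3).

-9

Evaluate each Lagrange basis at t = 3:
L_0(3) = (-1/2)/[(-11/2)] = 1/11
L_1(3) = (5)/[(11/2)] = 10/11
Sum: 1·(1/11) + (-10)·(10/11) = -9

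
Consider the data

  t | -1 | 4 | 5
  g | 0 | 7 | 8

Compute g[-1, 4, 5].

-1/15

g[-1,4] = (7 - 0) / (4 - (-1)) = 7/5
g[4,5] = (8 - 7) / (5 - 4) = 1
g[-1,4,5] = (1 - 7/5) / (5 - (-1)) = -1/15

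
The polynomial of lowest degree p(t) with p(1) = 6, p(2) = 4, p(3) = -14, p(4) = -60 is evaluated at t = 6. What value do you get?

Evaluate each Lagrange basis at t = 6:
L_0(6) = (4)·(3)·(2)/[(-1)·(-2)·(-3)] = -4
L_1(6) = (5)·(3)·(2)/[(1)·(-1)·(-2)] = 15
L_2(6) = (5)·(4)·(2)/[(2)·(1)·(-1)] = -20
L_3(6) = (5)·(4)·(3)/[(3)·(2)·(1)] = 10
Sum: 6·(-4) + 4·(15) + (-14)·(-20) + (-60)·(10) = -284

-284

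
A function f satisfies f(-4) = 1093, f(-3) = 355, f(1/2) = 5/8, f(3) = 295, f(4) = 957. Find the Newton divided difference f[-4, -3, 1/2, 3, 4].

f[-4,-3] = (355 - 1093) / (-3 - (-4)) = -738
f[-3,1/2] = (5/8 - 355) / (1/2 - (-3)) = -405/4
f[1/2,3] = (295 - 5/8) / (3 - 1/2) = 471/4
f[3,4] = (957 - 295) / (4 - 3) = 662
f[-4,-3,1/2] = (-405/4 - (-738)) / (1/2 - (-4)) = 283/2
f[-3,1/2,3] = (471/4 - (-405/4)) / (3 - (-3)) = 73/2
f[1/2,3,4] = (662 - 471/4) / (4 - 1/2) = 311/2
f[-4,-3,1/2,3] = (73/2 - 283/2) / (3 - (-4)) = -15
f[-3,1/2,3,4] = (311/2 - 73/2) / (4 - (-3)) = 17
f[-4,-3,1/2,3,4] = (17 - (-15)) / (4 - (-4)) = 4

4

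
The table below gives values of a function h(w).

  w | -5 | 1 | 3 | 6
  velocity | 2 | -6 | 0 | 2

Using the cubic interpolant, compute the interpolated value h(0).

Evaluate each Lagrange basis at w = 0:
L_0(0) = (-1)·(-3)·(-6)/[(-6)·(-8)·(-11)] = 3/88
L_1(0) = (5)·(-3)·(-6)/[(6)·(-2)·(-5)] = 3/2
L_2(0) = (5)·(-1)·(-6)/[(8)·(2)·(-3)] = -5/8
L_3(0) = (5)·(-1)·(-3)/[(11)·(5)·(3)] = 1/11
Sum: 2·(3/88) + (-6)·(3/2) + 0 + 2·(1/11) = -35/4

-35/4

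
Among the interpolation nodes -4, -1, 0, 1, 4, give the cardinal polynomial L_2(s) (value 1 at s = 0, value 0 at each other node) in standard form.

L_2(s) = (1/16)s^4 - (17/16)s^2 + 1

L_2(s) = (s + 4)(s + 1)(s - 1)(s - 4) / [(4)·(1)·(-1)·(-4)]
       = (s^4 - 17s^2 + 16) / (16)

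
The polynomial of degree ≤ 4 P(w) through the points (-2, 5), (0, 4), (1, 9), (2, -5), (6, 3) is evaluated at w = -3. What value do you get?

Evaluate each Lagrange basis at w = -3:
L_0(-3) = (-3)·(-4)·(-5)·(-9)/[(-2)·(-3)·(-4)·(-8)] = 45/16
L_1(-3) = (-1)·(-4)·(-5)·(-9)/[(2)·(-1)·(-2)·(-6)] = -15/2
L_2(-3) = (-1)·(-3)·(-5)·(-9)/[(3)·(1)·(-1)·(-5)] = 9
L_3(-3) = (-1)·(-3)·(-4)·(-9)/[(4)·(2)·(1)·(-4)] = -27/8
L_4(-3) = (-1)·(-3)·(-4)·(-5)/[(8)·(6)·(5)·(4)] = 1/16
Sum: 5·(45/16) + 4·(-15/2) + 9·(9) + (-5)·(-27/8) + 3·(1/16) = 657/8

657/8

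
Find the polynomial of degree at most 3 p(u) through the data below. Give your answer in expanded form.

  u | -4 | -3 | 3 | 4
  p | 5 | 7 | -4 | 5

Build the Lagrange basis polynomials:
L_0(u) = (u + 3)(u - 3)(u - 4) / [-56] = -(1/56)u^3 + (1/14)u^2 + (9/56)u - 9/14
L_1(u) = (u + 4)(u - 3)(u - 4) / [42] = (1/42)u^3 - (1/14)u^2 - (8/21)u + 8/7
L_2(u) = (u + 4)(u + 3)(u - 4) / [-42] = -(1/42)u^3 - (1/14)u^2 + (8/21)u + 8/7
L_3(u) = (u + 4)(u + 3)(u - 3) / [56] = (1/56)u^3 + (1/14)u^2 - (9/56)u - 9/14
p(u) = 5·L_0 + 7·L_1 + (-4)·L_2 + 5·L_3
  5·L_0(u) = -(5/56)u^3 + (5/14)u^2 + (45/56)u - 45/14
  7·L_1(u) = (1/6)u^3 - (1/2)u^2 - (8/3)u + 8
  (-4)·L_2(u) = (2/21)u^3 + (2/7)u^2 - (32/21)u - 32/7
  5·L_3(u) = (5/56)u^3 + (5/14)u^2 - (45/56)u - 45/14
Adding term by term: (11/42)u^3 + (1/2)u^2 - (88/21)u - 3

p(u) = (11/42)u^3 + (1/2)u^2 - (88/21)u - 3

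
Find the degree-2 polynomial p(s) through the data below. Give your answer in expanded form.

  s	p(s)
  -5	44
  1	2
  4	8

L_0(s) = (s - 1)(s - 4) / [54] = (1/54)s^2 - (5/54)s + 2/27
L_1(s) = (s + 5)(s - 4) / [-18] = -(1/18)s^2 - (1/18)s + 10/9
L_2(s) = (s + 5)(s - 1) / [27] = (1/27)s^2 + (4/27)s - 5/27
p(s) = 44·L_0 + 2·L_1 + 8·L_2
  44·L_0(s) = (22/27)s^2 - (110/27)s + 88/27
  2·L_1(s) = -(1/9)s^2 - (1/9)s + 20/9
  8·L_2(s) = (8/27)s^2 + (32/27)s - 40/27
Adding term by term: s^2 - 3s + 4

p(s) = s^2 - 3s + 4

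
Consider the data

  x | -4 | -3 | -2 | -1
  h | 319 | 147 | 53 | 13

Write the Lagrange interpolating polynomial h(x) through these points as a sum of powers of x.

h(x) = -4x^3 + 3x^2 - 3x + 3

Build the Lagrange basis polynomials:
L_0(x) = (x + 3)(x + 2)(x + 1) / [-6] = -(1/6)x^3 - x^2 - (11/6)x - 1
L_1(x) = (x + 4)(x + 2)(x + 1) / [2] = (1/2)x^3 + (7/2)x^2 + 7x + 4
L_2(x) = (x + 4)(x + 3)(x + 1) / [-2] = -(1/2)x^3 - 4x^2 - (19/2)x - 6
L_3(x) = (x + 4)(x + 3)(x + 2) / [6] = (1/6)x^3 + (3/2)x^2 + (13/3)x + 4
h(x) = 319·L_0 + 147·L_1 + 53·L_2 + 13·L_3
  319·L_0(x) = -(319/6)x^3 - 319x^2 - (3509/6)x - 319
  147·L_1(x) = (147/2)x^3 + (1029/2)x^2 + 1029x + 588
  53·L_2(x) = -(53/2)x^3 - 212x^2 - (1007/2)x - 318
  13·L_3(x) = (13/6)x^3 + (39/2)x^2 + (169/3)x + 52
Adding term by term: -4x^3 + 3x^2 - 3x + 3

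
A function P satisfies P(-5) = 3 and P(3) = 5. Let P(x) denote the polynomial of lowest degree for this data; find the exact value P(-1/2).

33/8

Evaluate each Lagrange basis at x = -1/2:
L_0(-1/2) = (-7/2)/[(-8)] = 7/16
L_1(-1/2) = (9/2)/[(8)] = 9/16
Sum: 3·(7/16) + 5·(9/16) = 33/8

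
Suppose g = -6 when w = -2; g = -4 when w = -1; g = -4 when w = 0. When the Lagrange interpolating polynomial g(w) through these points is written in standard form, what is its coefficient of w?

-1

Build the Lagrange basis polynomials:
L_0(w) = (w + 1)w / [2] = (1/2)w^2 + (1/2)w
L_1(w) = (w + 2)w / [-1] = -w^2 - 2w
L_2(w) = (w + 2)(w + 1) / [2] = (1/2)w^2 + (3/2)w + 1
g(w) = (-6)·L_0 + (-4)·L_1 + (-4)·L_2
Only the coefficient of w is needed; take it from each L_i and combine:
(-6)·(1/2) + (-4)·(-2) + (-4)·(3/2) = -1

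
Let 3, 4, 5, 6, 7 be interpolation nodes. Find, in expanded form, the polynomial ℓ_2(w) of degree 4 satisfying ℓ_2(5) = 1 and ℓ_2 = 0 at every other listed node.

ℓ_2(w) = (1/4)w^4 - 5w^3 + (145/4)w^2 - (225/2)w + 126

ℓ_2(w) = (w - 3)(w - 4)(w - 6)(w - 7) / [(2)·(1)·(-1)·(-2)]
       = (w^4 - 20w^3 + 145w^2 - 450w + 504) / (4)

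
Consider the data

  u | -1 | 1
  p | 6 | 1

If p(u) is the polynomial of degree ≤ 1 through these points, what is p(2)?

Evaluate each Lagrange basis at u = 2:
L_0(2) = (1)/[(-2)] = -1/2
L_1(2) = (3)/[(2)] = 3/2
Sum: 6·(-1/2) + 1·(3/2) = -3/2

-3/2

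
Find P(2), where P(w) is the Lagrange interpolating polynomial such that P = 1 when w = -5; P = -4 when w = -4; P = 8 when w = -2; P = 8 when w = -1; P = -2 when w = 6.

Evaluate each Lagrange basis at w = 2:
L_0(2) = (6)·(4)·(3)·(-4)/[(-1)·(-3)·(-4)·(-11)] = -24/11
L_1(2) = (7)·(4)·(3)·(-4)/[(1)·(-2)·(-3)·(-10)] = 28/5
L_2(2) = (7)·(6)·(3)·(-4)/[(3)·(2)·(-1)·(-8)] = -21/2
L_3(2) = (7)·(6)·(4)·(-4)/[(4)·(3)·(1)·(-7)] = 8
L_4(2) = (7)·(6)·(4)·(3)/[(11)·(10)·(8)·(7)] = 9/110
Sum: 1·(-24/11) + (-4)·(28/5) + 8·(-21/2) + 8·(8) + (-2)·(9/110) = -2461/55

-2461/55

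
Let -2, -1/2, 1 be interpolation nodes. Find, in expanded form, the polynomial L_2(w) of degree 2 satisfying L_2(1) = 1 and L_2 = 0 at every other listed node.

L_2(w) = (2/9)w^2 + (5/9)w + 2/9

L_2(w) = (w + 2)(w + 1/2) / [(3)·(3/2)]
       = (w^2 + (5/2)w + 1) / (9/2)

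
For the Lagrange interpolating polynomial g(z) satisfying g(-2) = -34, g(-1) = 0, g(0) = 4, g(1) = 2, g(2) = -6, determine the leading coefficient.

L_0(z) = (z + 1)z(z - 1)(z - 2) / [24] = (1/24)z^4 - (1/12)z^3 - (1/24)z^2 + (1/12)z
L_1(z) = (z + 2)z(z - 1)(z - 2) / [-6] = -(1/6)z^4 + (1/6)z^3 + (2/3)z^2 - (2/3)z
L_2(z) = (z + 2)(z + 1)(z - 1)(z - 2) / [4] = (1/4)z^4 - (5/4)z^2 + 1
L_3(z) = (z + 2)(z + 1)z(z - 2) / [-6] = -(1/6)z^4 - (1/6)z^3 + (2/3)z^2 + (2/3)z
L_4(z) = (z + 2)(z + 1)z(z - 1) / [24] = (1/24)z^4 + (1/12)z^3 - (1/24)z^2 - (1/12)z
g(z) = (-34)·L_0 + 0·L_1 + 4·L_2 + 2·L_3 + (-6)·L_4
Only the coefficient of z^4 is needed; take it from each L_i and combine:
(-34)·(1/24) + 0·(-1/6) + 4·(1/4) + 2·(-1/6) + (-6)·(1/24) = -1

-1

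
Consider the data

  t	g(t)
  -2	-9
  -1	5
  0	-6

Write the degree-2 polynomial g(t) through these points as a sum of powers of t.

g(t) = -(25/2)t^2 - (47/2)t - 6

Build the Lagrange basis polynomials:
L_0(t) = (t + 1)t / [2] = (1/2)t^2 + (1/2)t
L_1(t) = (t + 2)t / [-1] = -t^2 - 2t
L_2(t) = (t + 2)(t + 1) / [2] = (1/2)t^2 + (3/2)t + 1
g(t) = (-9)·L_0 + 5·L_1 + (-6)·L_2
  (-9)·L_0(t) = -(9/2)t^2 - (9/2)t
  5·L_1(t) = -5t^2 - 10t
  (-6)·L_2(t) = -3t^2 - 9t - 6
Adding term by term: -(25/2)t^2 - (47/2)t - 6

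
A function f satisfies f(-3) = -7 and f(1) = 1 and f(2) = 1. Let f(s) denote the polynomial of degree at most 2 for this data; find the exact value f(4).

Using Newton's divided-difference form:
f[-3,1] = (1 - (-7)) / (1 - (-3)) = 2
f[1,2] = (1 - 1) / (2 - 1) = 0
f[-3,1,2] = (0 - 2) / (2 - (-3)) = -2/5
f(4) = -7 + 2·(7) + (-2/5)·(7)·(3) = -7/5

-7/5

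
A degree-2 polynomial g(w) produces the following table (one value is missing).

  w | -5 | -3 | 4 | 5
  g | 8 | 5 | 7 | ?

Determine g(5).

The 3 known values determine g uniquely (degree ≤ 2).
Evaluate each Lagrange basis at w = 5:
L_0(5) = (8)·(1)/[(-2)·(-9)] = 4/9
L_1(5) = (10)·(1)/[(2)·(-7)] = -5/7
L_2(5) = (10)·(8)/[(9)·(7)] = 80/63
Sum: 8·(4/9) + 5·(-5/7) + 7·(80/63) = 559/63

559/63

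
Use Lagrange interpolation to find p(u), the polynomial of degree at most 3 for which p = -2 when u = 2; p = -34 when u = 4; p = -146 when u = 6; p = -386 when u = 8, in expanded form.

Build the Lagrange basis polynomials:
L_0(u) = (u - 4)(u - 6)(u - 8) / [-48] = -(1/48)u^3 + (3/8)u^2 - (13/6)u + 4
L_1(u) = (u - 2)(u - 6)(u - 8) / [16] = (1/16)u^3 - u^2 + (19/4)u - 6
L_2(u) = (u - 2)(u - 4)(u - 8) / [-16] = -(1/16)u^3 + (7/8)u^2 - (7/2)u + 4
L_3(u) = (u - 2)(u - 4)(u - 6) / [48] = (1/48)u^3 - (1/4)u^2 + (11/12)u - 1
p(u) = (-2)·L_0 + (-34)·L_1 + (-146)·L_2 + (-386)·L_3
  (-2)·L_0(u) = (1/24)u^3 - (3/4)u^2 + (13/3)u - 8
  (-34)·L_1(u) = -(17/8)u^3 + 34u^2 - (323/2)u + 204
  (-146)·L_2(u) = (73/8)u^3 - (511/4)u^2 + 511u - 584
  (-386)·L_3(u) = -(193/24)u^3 + (193/2)u^2 - (2123/6)u + 386
Adding term by term: -u^3 + 2u^2 - 2

p(u) = -u^3 + 2u^2 - 2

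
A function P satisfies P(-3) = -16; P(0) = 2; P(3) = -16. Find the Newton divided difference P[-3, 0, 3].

-2

P[-3,0] = (2 - (-16)) / (0 - (-3)) = 6
P[0,3] = (-16 - 2) / (3 - 0) = -6
P[-3,0,3] = (-6 - 6) / (3 - (-3)) = -2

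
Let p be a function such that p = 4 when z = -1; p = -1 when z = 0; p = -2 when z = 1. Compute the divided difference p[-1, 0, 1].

2

p[-1,0] = (-1 - 4) / (0 - (-1)) = -5
p[0,1] = (-2 - (-1)) / (1 - 0) = -1
p[-1,0,1] = (-1 - (-5)) / (1 - (-1)) = 2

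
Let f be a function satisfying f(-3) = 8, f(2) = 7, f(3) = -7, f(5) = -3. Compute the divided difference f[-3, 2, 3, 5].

f[-3,2] = (7 - 8) / (2 - (-3)) = -1/5
f[2,3] = (-7 - 7) / (3 - 2) = -14
f[3,5] = (-3 - (-7)) / (5 - 3) = 2
f[-3,2,3] = (-14 - (-1/5)) / (3 - (-3)) = -23/10
f[2,3,5] = (2 - (-14)) / (5 - 2) = 16/3
f[-3,2,3,5] = (16/3 - (-23/10)) / (5 - (-3)) = 229/240

229/240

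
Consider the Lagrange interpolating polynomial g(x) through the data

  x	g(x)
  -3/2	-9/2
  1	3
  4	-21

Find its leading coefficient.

-2

Build the Lagrange basis polynomials:
L_0(x) = (x - 1)(x - 4) / [55/4] = (4/55)x^2 - (4/11)x + 16/55
L_1(x) = (x + 3/2)(x - 4) / [-15/2] = -(2/15)x^2 + (1/3)x + 4/5
L_2(x) = (x + 3/2)(x - 1) / [33/2] = (2/33)x^2 + (1/33)x - 1/11
g(x) = (-9/2)·L_0 + 3·L_1 + (-21)·L_2
Only the coefficient of x^2 is needed; take it from each L_i and combine:
(-9/2)·(4/55) + 3·(-2/15) + (-21)·(2/33) = -2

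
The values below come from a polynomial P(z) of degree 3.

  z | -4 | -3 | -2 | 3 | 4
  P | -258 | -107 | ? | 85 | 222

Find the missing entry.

The 4 known values determine P uniquely (degree ≤ 3).
L_0(-2) = (1)·(-5)·(-6)/[(-1)·(-7)·(-8)] = -15/28
L_1(-2) = (2)·(-5)·(-6)/[(1)·(-6)·(-7)] = 10/7
L_2(-2) = (2)·(1)·(-6)/[(7)·(6)·(-1)] = 2/7
L_3(-2) = (2)·(1)·(-5)/[(8)·(7)·(1)] = -5/28
Sum: (-258)·(-15/28) + (-107)·(10/7) + 85·(2/7) + 222·(-5/28) = -30

-30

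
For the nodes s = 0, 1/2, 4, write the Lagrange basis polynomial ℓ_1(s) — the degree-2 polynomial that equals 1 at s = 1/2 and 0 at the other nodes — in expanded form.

ℓ_1(s) = s(s - 4) / [(1/2)·(-7/2)]
       = (s^2 - 4s) / (-7/4)

ℓ_1(s) = -(4/7)s^2 + (16/7)s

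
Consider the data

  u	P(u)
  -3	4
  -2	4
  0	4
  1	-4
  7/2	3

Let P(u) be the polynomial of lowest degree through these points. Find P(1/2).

Using Newton's divided-difference form:
P[-3,-2] = (4 - 4) / (-2 - (-3)) = 0
P[-2,0] = (4 - 4) / (0 - (-2)) = 0
P[0,1] = (-4 - 4) / (1 - 0) = -8
P[1,7/2] = (3 - (-4)) / (7/2 - 1) = 14/5
P[-3,-2,0] = (0 - 0) / (0 - (-3)) = 0
P[-2,0,1] = (-8 - 0) / (1 - (-2)) = -8/3
P[0,1,7/2] = (14/5 - (-8)) / (7/2 - 0) = 108/35
P[-3,-2,0,1] = (-8/3 - 0) / (1 - (-3)) = -2/3
P[-2,0,1,7/2] = (108/35 - (-8/3)) / (7/2 - (-2)) = 1208/1155
P[-3,-2,0,1,7/2] = (1208/1155 - (-2/3)) / (7/2 - (-3)) = 3956/15015
P(1/2) = 4 + 0·(7/2) + 0·(7/2)·(5/2) + (-2/3)·(7/2)·(5/2)·(1/2) + (3956/15015)·(7/2)·(5/2)·(1/2)·(-1/2) = 145/286

145/286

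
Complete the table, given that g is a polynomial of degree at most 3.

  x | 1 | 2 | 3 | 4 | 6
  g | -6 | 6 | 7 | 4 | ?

14

The 4 known values determine g uniquely (degree ≤ 3).
Evaluate each Lagrange basis at x = 6:
L_0(6) = (4)·(3)·(2)/[(-1)·(-2)·(-3)] = -4
L_1(6) = (5)·(3)·(2)/[(1)·(-1)·(-2)] = 15
L_2(6) = (5)·(4)·(2)/[(2)·(1)·(-1)] = -20
L_3(6) = (5)·(4)·(3)/[(3)·(2)·(1)] = 10
Sum: (-6)·(-4) + 6·(15) + 7·(-20) + 4·(10) = 14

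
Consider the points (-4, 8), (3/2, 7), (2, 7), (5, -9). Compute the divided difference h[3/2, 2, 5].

h[3/2,2] = (7 - 7) / (2 - 3/2) = 0
h[2,5] = (-9 - 7) / (5 - 2) = -16/3
h[3/2,2,5] = (-16/3 - 0) / (5 - 3/2) = -32/21

-32/21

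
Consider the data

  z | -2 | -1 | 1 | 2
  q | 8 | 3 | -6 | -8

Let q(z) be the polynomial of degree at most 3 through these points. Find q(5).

Evaluate each Lagrange basis at z = 5:
L_0(5) = (6)·(4)·(3)/[(-1)·(-3)·(-4)] = -6
L_1(5) = (7)·(4)·(3)/[(1)·(-2)·(-3)] = 14
L_2(5) = (7)·(6)·(3)/[(3)·(2)·(-1)] = -21
L_3(5) = (7)·(6)·(4)/[(4)·(3)·(1)] = 14
Sum: 8·(-6) + 3·(14) + (-6)·(-21) + (-8)·(14) = 8

8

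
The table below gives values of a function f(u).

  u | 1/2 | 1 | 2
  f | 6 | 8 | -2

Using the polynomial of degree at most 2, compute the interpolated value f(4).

-78

L_0(4) = (3)·(2)/[(-1/2)·(-3/2)] = 8
L_1(4) = (7/2)·(2)/[(1/2)·(-1)] = -14
L_2(4) = (7/2)·(3)/[(3/2)·(1)] = 7
Sum: 6·(8) + 8·(-14) + (-2)·(7) = -78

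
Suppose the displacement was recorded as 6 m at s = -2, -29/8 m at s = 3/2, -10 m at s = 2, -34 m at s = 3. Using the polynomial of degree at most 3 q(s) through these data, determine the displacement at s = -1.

2

Evaluate each Lagrange basis at s = -1:
L_0(-1) = (-5/2)·(-3)·(-4)/[(-7/2)·(-4)·(-5)] = 3/7
L_1(-1) = (1)·(-3)·(-4)/[(7/2)·(-1/2)·(-3/2)] = 32/7
L_2(-1) = (1)·(-5/2)·(-4)/[(4)·(1/2)·(-1)] = -5
L_3(-1) = (1)·(-5/2)·(-3)/[(5)·(3/2)·(1)] = 1
Sum: 6·(3/7) + (-29/8)·(32/7) + (-10)·(-5) + (-34)·(1) = 2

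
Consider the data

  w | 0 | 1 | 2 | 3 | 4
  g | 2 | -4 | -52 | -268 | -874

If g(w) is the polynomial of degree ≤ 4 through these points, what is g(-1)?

Using Newton's divided-difference form:
g[0,1] = (-4 - 2) / (1 - 0) = -6
g[1,2] = (-52 - (-4)) / (2 - 1) = -48
g[2,3] = (-268 - (-52)) / (3 - 2) = -216
g[3,4] = (-874 - (-268)) / (4 - 3) = -606
g[0,1,2] = (-48 - (-6)) / (2 - 0) = -21
g[1,2,3] = (-216 - (-48)) / (3 - 1) = -84
g[2,3,4] = (-606 - (-216)) / (4 - 2) = -195
g[0,1,2,3] = (-84 - (-21)) / (3 - 0) = -21
g[1,2,3,4] = (-195 - (-84)) / (4 - 1) = -37
g[0,1,2,3,4] = (-37 - (-21)) / (4 - 0) = -4
g(-1) = 2 + (-6)·(-1) + (-21)·(-1)·(-2) + (-21)·(-1)·(-2)·(-3) + (-4)·(-1)·(-2)·(-3)·(-4) = -4

-4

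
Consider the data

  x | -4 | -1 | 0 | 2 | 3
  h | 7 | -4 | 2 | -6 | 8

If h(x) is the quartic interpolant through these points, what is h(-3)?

L_0(-3) = (-2)·(-3)·(-5)·(-6)/[(-3)·(-4)·(-6)·(-7)] = 5/14
L_1(-3) = (1)·(-3)·(-5)·(-6)/[(3)·(-1)·(-3)·(-4)] = 5/2
L_2(-3) = (1)·(-2)·(-5)·(-6)/[(4)·(1)·(-2)·(-3)] = -5/2
L_3(-3) = (1)·(-2)·(-3)·(-6)/[(6)·(3)·(2)·(-1)] = 1
L_4(-3) = (1)·(-2)·(-3)·(-5)/[(7)·(4)·(3)·(1)] = -5/14
Sum: 7·(5/14) + (-4)·(5/2) + 2·(-5/2) + (-6)·(1) + 8·(-5/14) = -299/14

-299/14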